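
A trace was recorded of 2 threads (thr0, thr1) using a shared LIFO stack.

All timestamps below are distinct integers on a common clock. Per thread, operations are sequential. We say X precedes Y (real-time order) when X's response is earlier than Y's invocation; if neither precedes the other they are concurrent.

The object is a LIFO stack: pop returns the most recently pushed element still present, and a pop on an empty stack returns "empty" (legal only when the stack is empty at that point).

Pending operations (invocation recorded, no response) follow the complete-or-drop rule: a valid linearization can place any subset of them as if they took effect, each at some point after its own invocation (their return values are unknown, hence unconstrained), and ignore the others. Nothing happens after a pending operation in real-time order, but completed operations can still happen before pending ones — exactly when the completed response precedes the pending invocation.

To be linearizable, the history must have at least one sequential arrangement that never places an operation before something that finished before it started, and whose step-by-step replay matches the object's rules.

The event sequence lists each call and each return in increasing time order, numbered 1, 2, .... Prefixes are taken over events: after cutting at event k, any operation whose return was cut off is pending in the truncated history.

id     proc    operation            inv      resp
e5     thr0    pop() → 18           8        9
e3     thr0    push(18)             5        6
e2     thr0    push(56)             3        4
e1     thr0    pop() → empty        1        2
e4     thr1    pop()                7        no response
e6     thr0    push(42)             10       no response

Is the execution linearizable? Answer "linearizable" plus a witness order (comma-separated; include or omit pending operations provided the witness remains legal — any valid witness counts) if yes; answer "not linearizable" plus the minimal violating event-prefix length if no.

linearizable — witness: e1, e2, e3, e5

1. e1 pop() → empty, leaving stack <>
2. e2 push(56), leaving stack <56>
3. e3 push(18), leaving stack <56,18>
4. e5 pop() → 18, leaving stack <56>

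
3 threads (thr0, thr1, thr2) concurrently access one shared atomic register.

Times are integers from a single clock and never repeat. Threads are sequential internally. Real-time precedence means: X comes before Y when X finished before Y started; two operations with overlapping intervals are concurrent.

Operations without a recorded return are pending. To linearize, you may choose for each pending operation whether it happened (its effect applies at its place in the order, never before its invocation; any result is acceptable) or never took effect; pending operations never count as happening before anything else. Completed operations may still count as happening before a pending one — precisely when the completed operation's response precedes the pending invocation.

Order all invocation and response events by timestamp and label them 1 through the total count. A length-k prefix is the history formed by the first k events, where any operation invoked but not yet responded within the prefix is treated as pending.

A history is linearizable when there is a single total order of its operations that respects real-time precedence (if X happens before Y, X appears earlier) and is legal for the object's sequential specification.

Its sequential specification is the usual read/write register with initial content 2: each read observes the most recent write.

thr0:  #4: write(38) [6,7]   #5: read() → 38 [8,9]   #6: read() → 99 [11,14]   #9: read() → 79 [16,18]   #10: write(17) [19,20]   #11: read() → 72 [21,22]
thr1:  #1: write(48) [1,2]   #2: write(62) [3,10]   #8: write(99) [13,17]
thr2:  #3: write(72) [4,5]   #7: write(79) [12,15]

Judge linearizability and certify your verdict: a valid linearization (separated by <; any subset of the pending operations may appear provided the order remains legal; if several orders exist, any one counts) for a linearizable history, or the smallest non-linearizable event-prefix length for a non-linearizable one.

not linearizable — minimal violating prefix: 22 events

through event 21 a valid linearization exists; event 22 (#11 responding at time 22) ends that
real-time-consistent orders of the 11 completed operations: 32 — all fail the atomic register replay
e.g. #1, #2, #3, #4, #5, #6, #7, #8, #9, #10, #11: illegal at step 6, since #6 read() → 99 cannot apply there
e.g. #1, #2, #3, #4, #5, #6, #7, #9, #8, #10, #11: illegal at step 6, since #6 read() → 99 cannot apply there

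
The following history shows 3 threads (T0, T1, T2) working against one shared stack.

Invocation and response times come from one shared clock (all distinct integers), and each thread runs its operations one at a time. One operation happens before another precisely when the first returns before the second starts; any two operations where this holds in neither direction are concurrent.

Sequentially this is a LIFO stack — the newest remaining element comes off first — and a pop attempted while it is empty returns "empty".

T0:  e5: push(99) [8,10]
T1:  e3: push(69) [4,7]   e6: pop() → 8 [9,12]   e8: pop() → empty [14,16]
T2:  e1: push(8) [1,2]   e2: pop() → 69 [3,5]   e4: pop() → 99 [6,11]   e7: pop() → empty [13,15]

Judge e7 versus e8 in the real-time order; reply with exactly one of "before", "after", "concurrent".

e7 spans [13,15], e8 spans [14,16]
the intervals overlap in both directions

concurrent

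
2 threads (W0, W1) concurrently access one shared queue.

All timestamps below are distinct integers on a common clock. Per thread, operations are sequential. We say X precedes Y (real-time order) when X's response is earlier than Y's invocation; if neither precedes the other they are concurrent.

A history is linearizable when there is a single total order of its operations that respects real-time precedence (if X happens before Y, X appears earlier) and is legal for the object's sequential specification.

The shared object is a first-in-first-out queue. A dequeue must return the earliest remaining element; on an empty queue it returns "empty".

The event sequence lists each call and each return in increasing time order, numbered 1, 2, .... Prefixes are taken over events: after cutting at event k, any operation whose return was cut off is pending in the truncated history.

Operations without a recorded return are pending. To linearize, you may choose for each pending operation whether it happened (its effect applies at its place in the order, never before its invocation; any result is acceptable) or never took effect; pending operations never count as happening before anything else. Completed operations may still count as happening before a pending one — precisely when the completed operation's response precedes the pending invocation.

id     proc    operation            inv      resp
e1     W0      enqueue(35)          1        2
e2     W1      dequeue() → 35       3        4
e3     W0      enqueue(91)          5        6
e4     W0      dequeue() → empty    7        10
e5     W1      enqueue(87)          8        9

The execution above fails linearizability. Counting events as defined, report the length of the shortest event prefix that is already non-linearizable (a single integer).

10

events 1..9 are linearizable, e.g. via e1, e2, e3, e4, e5:
after step 1 (e1 enqueue(35)): queue <35>
after step 2 (e2 dequeue() → 35): queue <>
after step 3 (e3 enqueue(91)): queue <91>
after step 4 (e4 dequeue() (pending, included)): queue <>
after step 5 (e5 enqueue(87)): queue <87>
include event 10 — e4 responding at 10 — and every candidate order breaks
for example e1, e2, e3, e4, e5 fails at step 4: e4 dequeue() → empty is not legal there
for example e1, e2, e3, e5, e4 fails at step 5: e4 dequeue() → empty is not legal there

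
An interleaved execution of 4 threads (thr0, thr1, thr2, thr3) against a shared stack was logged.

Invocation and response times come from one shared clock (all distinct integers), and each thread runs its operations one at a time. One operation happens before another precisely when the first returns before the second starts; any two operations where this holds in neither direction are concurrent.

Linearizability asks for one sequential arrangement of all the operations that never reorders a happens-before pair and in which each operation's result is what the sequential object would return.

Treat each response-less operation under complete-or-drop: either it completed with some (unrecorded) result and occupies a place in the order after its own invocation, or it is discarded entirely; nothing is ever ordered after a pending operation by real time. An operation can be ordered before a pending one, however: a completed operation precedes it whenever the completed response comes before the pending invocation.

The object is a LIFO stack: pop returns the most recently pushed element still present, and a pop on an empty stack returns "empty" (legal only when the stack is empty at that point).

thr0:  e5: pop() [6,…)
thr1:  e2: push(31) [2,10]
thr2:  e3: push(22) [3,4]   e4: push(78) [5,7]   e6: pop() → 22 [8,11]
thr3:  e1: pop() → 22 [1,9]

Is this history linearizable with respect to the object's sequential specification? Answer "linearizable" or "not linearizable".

already the first 11 events (up to e6's response at time 11) admit no linearization; the first 10 still do
all 20 real-time-respecting orders fail — 5 completed stack operations, no legal replay
every completion of the 1 pending operation (e5) was checked; none linearizes
e.g. e1, e2, e3, e4, e6 (pending dropped): illegal at step 1, since e1 pop() → 22 cannot apply there
e.g. e1, e3, e2, e4, e6 (pending dropped): illegal at step 1, since e1 pop() → 22 cannot apply there

not linearizable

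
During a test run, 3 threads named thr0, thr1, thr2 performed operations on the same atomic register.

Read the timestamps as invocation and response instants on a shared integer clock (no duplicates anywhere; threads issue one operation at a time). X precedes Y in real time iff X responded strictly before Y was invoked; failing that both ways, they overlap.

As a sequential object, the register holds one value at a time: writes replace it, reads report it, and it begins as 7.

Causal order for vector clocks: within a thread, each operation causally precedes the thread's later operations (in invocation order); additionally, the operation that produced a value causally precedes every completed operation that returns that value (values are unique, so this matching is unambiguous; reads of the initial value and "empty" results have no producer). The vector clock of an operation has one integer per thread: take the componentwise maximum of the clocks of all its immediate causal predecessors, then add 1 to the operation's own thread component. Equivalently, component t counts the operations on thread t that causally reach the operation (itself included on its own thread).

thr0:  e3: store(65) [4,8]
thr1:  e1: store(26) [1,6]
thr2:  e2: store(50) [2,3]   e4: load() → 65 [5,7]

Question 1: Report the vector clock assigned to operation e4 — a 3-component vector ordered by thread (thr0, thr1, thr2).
Answer: (1, 0, 2)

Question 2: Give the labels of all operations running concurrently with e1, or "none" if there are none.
Answer: e2, e3, e4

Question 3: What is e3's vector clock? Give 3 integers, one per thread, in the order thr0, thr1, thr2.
Answer: (1, 0, 0)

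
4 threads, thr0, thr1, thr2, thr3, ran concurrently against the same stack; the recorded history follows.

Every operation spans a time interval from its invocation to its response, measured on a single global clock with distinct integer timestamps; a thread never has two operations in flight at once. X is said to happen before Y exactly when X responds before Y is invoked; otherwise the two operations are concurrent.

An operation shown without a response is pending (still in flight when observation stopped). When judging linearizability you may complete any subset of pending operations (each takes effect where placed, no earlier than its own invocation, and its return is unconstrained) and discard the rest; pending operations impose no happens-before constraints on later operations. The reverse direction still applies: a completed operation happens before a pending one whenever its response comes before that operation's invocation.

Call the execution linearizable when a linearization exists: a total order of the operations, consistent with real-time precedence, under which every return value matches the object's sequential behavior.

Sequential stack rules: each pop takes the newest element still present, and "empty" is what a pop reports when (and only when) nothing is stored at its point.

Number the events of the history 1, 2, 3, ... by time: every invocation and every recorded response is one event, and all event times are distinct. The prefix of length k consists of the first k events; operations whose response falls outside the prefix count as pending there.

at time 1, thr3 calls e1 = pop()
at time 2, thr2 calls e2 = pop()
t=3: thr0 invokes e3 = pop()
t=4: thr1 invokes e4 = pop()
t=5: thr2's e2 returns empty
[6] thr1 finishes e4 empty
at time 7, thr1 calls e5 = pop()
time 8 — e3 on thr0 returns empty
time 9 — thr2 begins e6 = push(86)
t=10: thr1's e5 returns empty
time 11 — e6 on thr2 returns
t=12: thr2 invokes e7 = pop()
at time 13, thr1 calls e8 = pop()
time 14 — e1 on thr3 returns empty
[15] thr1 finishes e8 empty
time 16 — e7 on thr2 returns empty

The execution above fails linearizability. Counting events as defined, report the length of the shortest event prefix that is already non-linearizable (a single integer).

one valid order for events 1..15 is e1, e2, e3, e4, e5, e6, e7, e8:
after step 1 (e1 pop() → empty): stack <>
after step 2 (e2 pop() → empty): stack <>
after step 3 (e3 pop() → empty): stack <>
after step 4 (e4 pop() → empty): stack <>
after step 5 (e5 pop() → empty): stack <>
after step 6 (e6 push(86)): stack <86>
after step 7 (e7 pop() (pending, included)): stack <>
after step 8 (e8 pop() → empty): stack <>
at event 16 (e7's time-16 response) nothing linearizes any more
one such order, e1, e2, e3, e4, e5, e6, e7, e8, breaks at step 7 where e7 pop() → empty is illegal
one such order, e1, e2, e3, e4, e5, e6, e8, e7, breaks at step 7 where e8 pop() → empty is illegal

16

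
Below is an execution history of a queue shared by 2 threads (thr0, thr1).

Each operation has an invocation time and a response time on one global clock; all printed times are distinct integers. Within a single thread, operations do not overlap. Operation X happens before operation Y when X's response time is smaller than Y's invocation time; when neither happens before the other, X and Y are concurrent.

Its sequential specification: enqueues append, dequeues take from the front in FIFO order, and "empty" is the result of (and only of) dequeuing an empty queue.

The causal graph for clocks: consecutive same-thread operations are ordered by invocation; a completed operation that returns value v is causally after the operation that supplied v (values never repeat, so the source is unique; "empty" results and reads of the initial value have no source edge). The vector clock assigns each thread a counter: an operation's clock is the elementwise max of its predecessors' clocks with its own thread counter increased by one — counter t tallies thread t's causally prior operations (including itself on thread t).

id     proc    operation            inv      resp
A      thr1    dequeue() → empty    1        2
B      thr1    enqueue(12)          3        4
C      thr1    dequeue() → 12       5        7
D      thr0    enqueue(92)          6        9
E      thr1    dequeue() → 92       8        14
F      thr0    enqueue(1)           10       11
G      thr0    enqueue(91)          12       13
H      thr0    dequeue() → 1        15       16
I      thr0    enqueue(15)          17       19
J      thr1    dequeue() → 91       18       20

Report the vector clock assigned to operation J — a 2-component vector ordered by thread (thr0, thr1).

(3, 5)

invoked at 1, A has no predecessors; its own thr1 bump gives (0, 1)
invoked at 6, D has no predecessors; its own thr0 bump gives (1, 0)
from VC(A)=(0, 1), B (invoked 3) maxes components and bumps thr1 → (0, 2)
from VC(D)=(1, 0), F (invoked 10) maxes components and bumps thr0 → (2, 0)
from VC(B)=(0, 2), C (invoked 5) maxes components and bumps thr1 → (0, 3)
from VC(F)=(2, 0), G (invoked 12) maxes components and bumps thr0 → (3, 0)
from VC(F)=(2, 0), VC(G)=(3, 0), H (invoked 15) maxes components and bumps thr0 → (4, 0)
from VC(C)=(0, 3), VC(D)=(1, 0), E (invoked 8) maxes components and bumps thr1 → (1, 4)
from VC(H)=(4, 0), I (invoked 17) maxes components and bumps thr0 → (5, 0)
from VC(E)=(1, 4), VC(G)=(3, 0), J (invoked 18) maxes components and bumps thr1 → (3, 5)
target: VC(J) = (3, 5)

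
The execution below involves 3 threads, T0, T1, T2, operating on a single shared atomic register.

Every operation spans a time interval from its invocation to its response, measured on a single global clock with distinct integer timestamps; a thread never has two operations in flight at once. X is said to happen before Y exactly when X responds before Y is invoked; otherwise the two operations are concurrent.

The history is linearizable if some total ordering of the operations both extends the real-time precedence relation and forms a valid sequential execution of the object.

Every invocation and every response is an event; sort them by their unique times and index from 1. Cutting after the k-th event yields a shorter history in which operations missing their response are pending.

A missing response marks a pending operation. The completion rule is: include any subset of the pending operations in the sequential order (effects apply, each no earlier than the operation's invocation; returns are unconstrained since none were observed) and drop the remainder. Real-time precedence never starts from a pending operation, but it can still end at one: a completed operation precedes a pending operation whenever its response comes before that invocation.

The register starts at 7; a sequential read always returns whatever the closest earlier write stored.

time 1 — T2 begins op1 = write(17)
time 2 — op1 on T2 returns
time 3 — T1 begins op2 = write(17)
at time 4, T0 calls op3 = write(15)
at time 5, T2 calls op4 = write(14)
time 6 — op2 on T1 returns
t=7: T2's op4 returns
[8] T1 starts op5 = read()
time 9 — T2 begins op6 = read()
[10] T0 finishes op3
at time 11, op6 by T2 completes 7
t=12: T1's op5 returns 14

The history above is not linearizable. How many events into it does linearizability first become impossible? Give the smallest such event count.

events 1..10 are linearizable, e.g. via op1, op2, op3, op4:
step 1: op1 write(17) — value 17
step 2: op2 write(17) — value 17
step 3: op3 write(15) — value 15
step 4: op4 write(14) — value 14
event 11 — op6's response, time 11 — after it, nothing linearizes
completion choices over the 1 pending operation (op5) were checked; none helps
take op1, op2, op3, op4, op6 (pending dropped): step 5 already fails, because op6 read() → 7 cannot occur there
take op1, op2, op4, op3, op6 (pending dropped): step 5 already fails, because op6 read() → 7 cannot occur there

11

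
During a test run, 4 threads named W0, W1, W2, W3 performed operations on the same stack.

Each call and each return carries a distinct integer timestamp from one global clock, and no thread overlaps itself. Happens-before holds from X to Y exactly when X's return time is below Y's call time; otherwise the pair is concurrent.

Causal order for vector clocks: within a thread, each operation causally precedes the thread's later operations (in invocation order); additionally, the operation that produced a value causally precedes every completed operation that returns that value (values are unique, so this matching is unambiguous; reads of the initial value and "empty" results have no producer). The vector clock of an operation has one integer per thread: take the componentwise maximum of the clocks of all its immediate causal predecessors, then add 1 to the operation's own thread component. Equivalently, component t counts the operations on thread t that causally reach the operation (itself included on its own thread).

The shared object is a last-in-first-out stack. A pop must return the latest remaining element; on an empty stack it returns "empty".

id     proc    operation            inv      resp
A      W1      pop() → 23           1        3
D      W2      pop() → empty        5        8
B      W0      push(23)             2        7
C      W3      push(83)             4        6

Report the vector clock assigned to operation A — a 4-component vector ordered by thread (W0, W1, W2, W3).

(1, 1, 0, 0)

C (invocation 4): nothing precedes it; W3's component alone gives (0, 0, 0, 1)
D (invocation 5): nothing precedes it; W2's component alone gives (0, 0, 1, 0)
B (invocation 2): nothing precedes it; W0's component alone gives (1, 0, 0, 0)
merge at A (invoked 1): VC(B)=(1, 0, 0, 0), own-thread bump on W1 → (1, 1, 0, 0)
target: VC(A) = (1, 1, 0, 0)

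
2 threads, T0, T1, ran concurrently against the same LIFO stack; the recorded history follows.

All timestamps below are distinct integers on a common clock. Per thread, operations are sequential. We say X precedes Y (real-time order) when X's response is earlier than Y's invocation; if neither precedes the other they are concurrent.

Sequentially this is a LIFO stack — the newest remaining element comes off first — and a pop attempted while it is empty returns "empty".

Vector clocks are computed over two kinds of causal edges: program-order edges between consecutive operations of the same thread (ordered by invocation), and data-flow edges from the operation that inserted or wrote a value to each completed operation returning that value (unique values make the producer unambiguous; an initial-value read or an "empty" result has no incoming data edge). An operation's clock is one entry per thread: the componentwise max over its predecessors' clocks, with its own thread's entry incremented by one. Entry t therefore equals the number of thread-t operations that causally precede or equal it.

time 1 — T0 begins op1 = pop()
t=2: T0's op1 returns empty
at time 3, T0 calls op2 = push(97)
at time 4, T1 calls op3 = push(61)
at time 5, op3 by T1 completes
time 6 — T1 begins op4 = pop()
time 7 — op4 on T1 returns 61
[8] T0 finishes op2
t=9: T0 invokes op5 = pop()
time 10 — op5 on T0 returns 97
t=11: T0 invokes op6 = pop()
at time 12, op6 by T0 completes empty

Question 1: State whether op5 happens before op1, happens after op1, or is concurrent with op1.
Answer: after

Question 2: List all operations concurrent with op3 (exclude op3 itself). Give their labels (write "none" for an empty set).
Answer: op2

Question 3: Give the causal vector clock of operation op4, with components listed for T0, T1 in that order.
Answer: (0, 2)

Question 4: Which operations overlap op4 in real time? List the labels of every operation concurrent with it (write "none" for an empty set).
Answer: op2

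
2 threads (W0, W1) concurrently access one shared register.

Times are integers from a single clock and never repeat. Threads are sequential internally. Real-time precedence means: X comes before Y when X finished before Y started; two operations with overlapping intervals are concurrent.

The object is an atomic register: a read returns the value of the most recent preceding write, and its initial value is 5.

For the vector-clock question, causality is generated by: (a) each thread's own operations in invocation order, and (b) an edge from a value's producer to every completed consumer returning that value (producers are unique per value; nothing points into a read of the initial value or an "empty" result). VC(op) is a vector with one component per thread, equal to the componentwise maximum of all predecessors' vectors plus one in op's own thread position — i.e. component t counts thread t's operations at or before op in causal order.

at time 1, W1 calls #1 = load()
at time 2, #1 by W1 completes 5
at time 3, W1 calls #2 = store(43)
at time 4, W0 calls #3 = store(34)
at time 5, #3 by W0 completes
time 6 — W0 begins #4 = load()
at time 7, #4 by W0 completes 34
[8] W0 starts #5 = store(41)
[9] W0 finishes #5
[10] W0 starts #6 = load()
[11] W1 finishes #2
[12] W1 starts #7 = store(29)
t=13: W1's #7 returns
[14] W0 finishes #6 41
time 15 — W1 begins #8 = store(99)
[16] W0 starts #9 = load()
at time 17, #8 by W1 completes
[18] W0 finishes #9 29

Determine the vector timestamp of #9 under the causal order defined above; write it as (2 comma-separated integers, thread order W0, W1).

root op #1, invoked 1: fresh clock plus W1's own tick → (0, 1)
root op #3, invoked 4: fresh clock plus W0's own tick → (1, 0)
#2 (invocation 3): componentwise max over VC(#1)=(0, 1), +1 at W1, giving (0, 2)
#4 (invocation 6): componentwise max over VC(#3)=(1, 0), +1 at W0, giving (2, 0)
#7 (invocation 12): componentwise max over VC(#2)=(0, 2), +1 at W1, giving (0, 3)
#5 (invocation 8): componentwise max over VC(#4)=(2, 0), +1 at W0, giving (3, 0)
#8 (invocation 15): componentwise max over VC(#7)=(0, 3), +1 at W1, giving (0, 4)
#6 (invocation 10): componentwise max over VC(#5)=(3, 0), +1 at W0, giving (4, 0)
#9 (invocation 16): componentwise max over VC(#6)=(4, 0), VC(#7)=(0, 3), +1 at W0, giving (5, 3)
target: VC(#9) = (5, 3)

(5, 3)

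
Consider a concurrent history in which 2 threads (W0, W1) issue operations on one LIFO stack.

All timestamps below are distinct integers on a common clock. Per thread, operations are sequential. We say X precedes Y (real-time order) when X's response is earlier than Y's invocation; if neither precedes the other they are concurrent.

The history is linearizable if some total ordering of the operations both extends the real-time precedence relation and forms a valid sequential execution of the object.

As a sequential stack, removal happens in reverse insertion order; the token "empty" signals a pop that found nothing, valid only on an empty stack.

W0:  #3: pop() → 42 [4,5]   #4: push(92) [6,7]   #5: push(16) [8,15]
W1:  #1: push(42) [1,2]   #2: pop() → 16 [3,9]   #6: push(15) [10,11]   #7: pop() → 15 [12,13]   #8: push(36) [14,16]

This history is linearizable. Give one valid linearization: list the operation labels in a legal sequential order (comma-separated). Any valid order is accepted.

after step 1 (#1 push(42)): stack <42>
after step 2 (#3 pop() → 42): stack <>
after step 3 (#4 push(92)): stack <92>
after step 4 (#5 push(16)): stack <92,16>
after step 5 (#2 pop() → 16): stack <92>
after step 6 (#6 push(15)): stack <92,15>
after step 7 (#7 pop() → 15): stack <92>
after step 8 (#8 push(36)): stack <92,36>

#1, #3, #4, #5, #2, #6, #7, #8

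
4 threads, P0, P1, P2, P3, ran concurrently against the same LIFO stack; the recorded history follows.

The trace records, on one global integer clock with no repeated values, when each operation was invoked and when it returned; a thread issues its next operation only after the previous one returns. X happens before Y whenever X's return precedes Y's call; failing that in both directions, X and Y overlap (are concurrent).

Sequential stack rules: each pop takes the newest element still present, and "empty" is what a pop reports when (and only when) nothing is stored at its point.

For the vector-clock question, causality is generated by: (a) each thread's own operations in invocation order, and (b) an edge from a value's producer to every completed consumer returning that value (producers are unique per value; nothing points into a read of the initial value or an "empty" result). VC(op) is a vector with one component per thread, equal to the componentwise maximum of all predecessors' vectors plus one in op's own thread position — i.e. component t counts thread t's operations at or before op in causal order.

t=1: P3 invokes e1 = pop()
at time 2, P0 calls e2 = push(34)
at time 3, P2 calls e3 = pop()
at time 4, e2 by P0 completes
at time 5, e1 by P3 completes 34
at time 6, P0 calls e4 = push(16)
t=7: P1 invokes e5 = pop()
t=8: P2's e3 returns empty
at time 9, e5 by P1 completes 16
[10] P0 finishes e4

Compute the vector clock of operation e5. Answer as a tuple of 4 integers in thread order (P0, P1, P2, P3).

(2, 1, 0, 0)

e3 (invocation 3): nothing precedes it; P2's component alone gives (0, 0, 1, 0)
e2 (invocation 2): nothing precedes it; P0's component alone gives (1, 0, 0, 0)
e1 (invocation 1): componentwise max over VC(e2)=(1, 0, 0, 0), +1 at P3, giving (1, 0, 0, 1)
e4 (invocation 6): componentwise max over VC(e2)=(1, 0, 0, 0), +1 at P0, giving (2, 0, 0, 0)
e5 (invocation 7): componentwise max over VC(e4)=(2, 0, 0, 0), +1 at P1, giving (2, 1, 0, 0)
target: VC(e5) = (2, 1, 0, 0)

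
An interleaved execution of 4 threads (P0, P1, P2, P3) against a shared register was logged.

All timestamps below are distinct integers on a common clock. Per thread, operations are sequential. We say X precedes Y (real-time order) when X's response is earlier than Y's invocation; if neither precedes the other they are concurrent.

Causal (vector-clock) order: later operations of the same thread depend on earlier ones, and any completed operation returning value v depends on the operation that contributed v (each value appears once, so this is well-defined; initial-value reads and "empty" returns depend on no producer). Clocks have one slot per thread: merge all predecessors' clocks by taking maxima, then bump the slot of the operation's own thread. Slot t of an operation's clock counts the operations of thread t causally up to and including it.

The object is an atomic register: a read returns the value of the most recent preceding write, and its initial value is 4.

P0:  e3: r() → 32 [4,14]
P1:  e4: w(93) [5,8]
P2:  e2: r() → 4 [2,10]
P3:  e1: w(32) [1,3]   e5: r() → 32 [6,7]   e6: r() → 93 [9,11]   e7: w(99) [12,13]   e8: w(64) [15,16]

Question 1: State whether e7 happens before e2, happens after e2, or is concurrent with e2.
after

e7 spans [12,13], e2 spans [2,10]
resp(e2)=10 < inv(e7)=12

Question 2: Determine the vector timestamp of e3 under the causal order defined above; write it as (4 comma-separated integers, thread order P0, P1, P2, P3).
(1, 0, 0, 1)

VC(e1, invoked at 1): no causal predecessors; +1 on P3 → (0, 0, 0, 1)
VC(e2, invoked at 2): no causal predecessors; +1 on P2 → (0, 0, 1, 0)
VC(e4, invoked at 5): no causal predecessors; +1 on P1 → (0, 1, 0, 0)
e5, invoked 6, takes VC(e1)=(0, 0, 0, 1) under max, adds 1 for P3 → (0, 0, 0, 2)
e3, invoked 4, takes VC(e1)=(0, 0, 0, 1) under max, adds 1 for P0 → (1, 0, 0, 1)
e6, invoked 9, takes VC(e4)=(0, 1, 0, 0), VC(e5)=(0, 0, 0, 2) under max, adds 1 for P3 → (0, 1, 0, 3)
e7, invoked 12, takes VC(e6)=(0, 1, 0, 3) under max, adds 1 for P3 → (0, 1, 0, 4)
e8, invoked 15, takes VC(e7)=(0, 1, 0, 4) under max, adds 1 for P3 → (0, 1, 0, 5)
target: VC(e3) = (1, 0, 0, 1)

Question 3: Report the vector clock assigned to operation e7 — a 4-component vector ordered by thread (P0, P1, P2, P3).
(0, 1, 0, 4)

root op e1, invoked 1: fresh clock plus P3's own tick → (0, 0, 0, 1)
root op e2, invoked 2: fresh clock plus P2's own tick → (0, 0, 1, 0)
root op e4, invoked 5: fresh clock plus P1's own tick → (0, 1, 0, 0)
merge at e5 (invoked 6): VC(e1)=(0, 0, 0, 1), own-thread bump on P3 → (0, 0, 0, 2)
merge at e3 (invoked 4): VC(e1)=(0, 0, 0, 1), own-thread bump on P0 → (1, 0, 0, 1)
merge at e6 (invoked 9): VC(e4)=(0, 1, 0, 0), VC(e5)=(0, 0, 0, 2), own-thread bump on P3 → (0, 1, 0, 3)
merge at e7 (invoked 12): VC(e6)=(0, 1, 0, 3), own-thread bump on P3 → (0, 1, 0, 4)
merge at e8 (invoked 15): VC(e7)=(0, 1, 0, 4), own-thread bump on P3 → (0, 1, 0, 5)
target: VC(e7) = (0, 1, 0, 4)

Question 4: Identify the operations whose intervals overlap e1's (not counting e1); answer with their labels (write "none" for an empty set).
e2

concurrent with e1 ([1,3]): every op whose interval crosses 1..3
e2 [2,10]: concurrent
e3 [4,14]: after
e4 [5,8]: after
e5 [6,7]: after
e6 [9,11]: after
e7 [12,13]: after
e8 [15,16]: after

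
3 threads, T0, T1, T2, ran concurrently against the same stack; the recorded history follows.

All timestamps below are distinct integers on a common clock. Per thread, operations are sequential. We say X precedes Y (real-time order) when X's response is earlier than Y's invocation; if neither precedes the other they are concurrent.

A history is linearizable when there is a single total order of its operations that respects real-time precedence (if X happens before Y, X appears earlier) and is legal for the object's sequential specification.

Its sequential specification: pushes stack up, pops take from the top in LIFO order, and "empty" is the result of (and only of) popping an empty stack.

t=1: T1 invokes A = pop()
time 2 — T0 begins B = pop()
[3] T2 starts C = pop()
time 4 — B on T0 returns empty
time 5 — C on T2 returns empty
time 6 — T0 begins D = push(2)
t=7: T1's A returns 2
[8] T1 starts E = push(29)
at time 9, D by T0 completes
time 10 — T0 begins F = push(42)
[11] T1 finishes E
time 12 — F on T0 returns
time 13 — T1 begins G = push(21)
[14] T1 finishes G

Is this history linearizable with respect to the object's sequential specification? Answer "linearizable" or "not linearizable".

linearizable

a witness: B, C, D, A, E, F, G
step 1: B pop() → empty — stack <>
step 2: C pop() → empty — stack <>
step 3: D push(2) — stack <2>
step 4: A pop() → 2 — stack <>
step 5: E push(29) — stack <29>
step 6: F push(42) — stack <29,42>
step 7: G push(21) — stack <29,42,21>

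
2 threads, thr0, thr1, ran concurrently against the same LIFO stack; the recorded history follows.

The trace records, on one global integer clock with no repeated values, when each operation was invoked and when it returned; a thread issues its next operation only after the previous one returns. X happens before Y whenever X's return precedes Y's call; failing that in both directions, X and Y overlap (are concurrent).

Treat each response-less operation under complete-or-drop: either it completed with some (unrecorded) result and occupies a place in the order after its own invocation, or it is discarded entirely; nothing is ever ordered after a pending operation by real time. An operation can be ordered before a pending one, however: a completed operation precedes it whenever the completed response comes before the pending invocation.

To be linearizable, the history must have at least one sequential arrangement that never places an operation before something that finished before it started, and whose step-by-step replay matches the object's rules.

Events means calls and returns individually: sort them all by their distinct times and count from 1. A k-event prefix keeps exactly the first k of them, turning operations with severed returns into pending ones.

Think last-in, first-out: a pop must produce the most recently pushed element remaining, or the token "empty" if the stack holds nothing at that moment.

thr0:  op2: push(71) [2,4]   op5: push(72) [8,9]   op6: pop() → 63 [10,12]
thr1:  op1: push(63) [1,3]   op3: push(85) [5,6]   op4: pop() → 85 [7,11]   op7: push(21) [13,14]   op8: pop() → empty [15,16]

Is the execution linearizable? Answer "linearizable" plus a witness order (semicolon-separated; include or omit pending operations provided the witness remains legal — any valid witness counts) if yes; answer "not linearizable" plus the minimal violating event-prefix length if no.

already the first 12 events (up to op6's response at time 12) admit no linearization; the first 11 still do
no legal order exists: 6 real-time-consistent candidates over 6 completed LIFO stack operations, all rejected
for example op1, op2, op3, op4, op5, op6 fails at step 6: op6 pop() → 63 is not legal there
for example op1, op2, op3, op5, op4, op6 fails at step 5: op4 pop() → 85 is not legal there

not linearizable — minimal violating prefix: 12 events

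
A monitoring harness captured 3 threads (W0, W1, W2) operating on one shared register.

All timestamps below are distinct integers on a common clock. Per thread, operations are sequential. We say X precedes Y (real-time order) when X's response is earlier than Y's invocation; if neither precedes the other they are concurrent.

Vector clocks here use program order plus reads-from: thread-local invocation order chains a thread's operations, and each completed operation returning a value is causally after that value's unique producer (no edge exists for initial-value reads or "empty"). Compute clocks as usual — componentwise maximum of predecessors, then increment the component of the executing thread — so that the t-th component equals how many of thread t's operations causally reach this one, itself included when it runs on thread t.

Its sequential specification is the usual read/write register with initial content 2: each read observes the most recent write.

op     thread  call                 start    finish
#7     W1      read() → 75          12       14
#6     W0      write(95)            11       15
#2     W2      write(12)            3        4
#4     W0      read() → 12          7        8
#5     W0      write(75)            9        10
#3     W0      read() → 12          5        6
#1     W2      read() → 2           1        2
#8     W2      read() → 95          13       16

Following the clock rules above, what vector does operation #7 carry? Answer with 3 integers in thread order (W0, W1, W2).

(3, 1, 2)

#1, invoked 1, has no incoming edges; only W2's bump applies → (0, 0, 1)
merge at #2 (invoked 3): VC(#1)=(0, 0, 1), own-thread bump on W2 → (0, 0, 2)
merge at #3 (invoked 5): VC(#2)=(0, 0, 2), own-thread bump on W0 → (1, 0, 2)
merge at #4 (invoked 7): VC(#2)=(0, 0, 2), VC(#3)=(1, 0, 2), own-thread bump on W0 → (2, 0, 2)
merge at #5 (invoked 9): VC(#4)=(2, 0, 2), own-thread bump on W0 → (3, 0, 2)
merge at #7 (invoked 12): VC(#5)=(3, 0, 2), own-thread bump on W1 → (3, 1, 2)
merge at #6 (invoked 11): VC(#5)=(3, 0, 2), own-thread bump on W0 → (4, 0, 2)
merge at #8 (invoked 13): VC(#2)=(0, 0, 2), VC(#6)=(4, 0, 2), own-thread bump on W2 → (4, 0, 3)
target: VC(#7) = (3, 1, 2)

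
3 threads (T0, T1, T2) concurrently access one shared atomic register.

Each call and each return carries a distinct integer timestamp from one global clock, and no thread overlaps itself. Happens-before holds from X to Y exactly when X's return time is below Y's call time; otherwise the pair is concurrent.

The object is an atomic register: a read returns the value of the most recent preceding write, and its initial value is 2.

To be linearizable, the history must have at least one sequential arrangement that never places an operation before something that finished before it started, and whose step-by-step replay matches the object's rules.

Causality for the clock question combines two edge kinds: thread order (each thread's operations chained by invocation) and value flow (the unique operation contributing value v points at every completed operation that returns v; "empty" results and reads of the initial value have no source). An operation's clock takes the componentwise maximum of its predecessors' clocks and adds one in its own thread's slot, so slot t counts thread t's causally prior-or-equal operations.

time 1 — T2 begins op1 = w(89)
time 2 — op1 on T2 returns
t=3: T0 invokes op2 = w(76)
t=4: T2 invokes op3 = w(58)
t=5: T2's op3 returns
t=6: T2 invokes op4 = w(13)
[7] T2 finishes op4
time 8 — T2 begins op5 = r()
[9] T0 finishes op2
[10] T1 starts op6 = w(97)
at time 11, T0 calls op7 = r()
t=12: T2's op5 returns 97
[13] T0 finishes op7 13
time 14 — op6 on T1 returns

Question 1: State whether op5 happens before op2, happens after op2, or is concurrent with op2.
op5 spans [8,12], op2 spans [3,9]
the intervals overlap in both directions

concurrent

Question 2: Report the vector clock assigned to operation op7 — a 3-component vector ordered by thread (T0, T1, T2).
root op op1, invoked 1: fresh clock plus T2's own tick → (0, 0, 1)
root op op6, invoked 10: fresh clock plus T1's own tick → (0, 1, 0)
root op op2, invoked 3: fresh clock plus T0's own tick → (1, 0, 0)
merge at op3 (invoked 4): VC(op1)=(0, 0, 1), own-thread bump on T2 → (0, 0, 2)
merge at op4 (invoked 6): VC(op3)=(0, 0, 2), own-thread bump on T2 → (0, 0, 3)
merge at op5 (invoked 8): VC(op4)=(0, 0, 3), VC(op6)=(0, 1, 0), own-thread bump on T2 → (0, 1, 4)
merge at op7 (invoked 11): VC(op2)=(1, 0, 0), VC(op4)=(0, 0, 3), own-thread bump on T0 → (2, 0, 3)
target: VC(op7) = (2, 0, 3)

(2, 0, 3)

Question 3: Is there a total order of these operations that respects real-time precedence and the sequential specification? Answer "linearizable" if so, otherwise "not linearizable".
witness order: op1, op2, op3, op4, op7, op6, op5
1. op1 w(89), leaving value 89
2. op2 w(76), leaving value 76
3. op3 w(58), leaving value 58
4. op4 w(13), leaving value 13
5. op7 r() → 13, leaving value 13
6. op6 w(97), leaving value 97
7. op5 r() → 97, leaving value 97

linearizable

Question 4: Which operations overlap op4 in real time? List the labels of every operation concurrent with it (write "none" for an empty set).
concurrent with op4 ([6,7]): every op whose interval crosses 6..7
op1 [1,2]: before
op2 [3,9]: concurrent
op3 [4,5]: before
op5 [8,12]: after
op6 [10,14]: after
op7 [11,13]: after

op2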